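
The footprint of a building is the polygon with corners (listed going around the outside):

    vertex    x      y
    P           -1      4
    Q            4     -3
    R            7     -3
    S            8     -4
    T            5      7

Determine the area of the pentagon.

47.5

Apply the shoelace (surveyor's) formula: 2A = Σ (x_i·y_{i+1} − x_{i+1}·y_i), indices taken mod 5.
Σ = (-13) + (9) + (-4) + (76) + (27) = 95
Area = |Σ|/2 = 47.5.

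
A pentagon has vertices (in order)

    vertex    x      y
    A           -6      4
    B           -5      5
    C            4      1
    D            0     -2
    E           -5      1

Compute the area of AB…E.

33.5

Cross-terms: -10, -25, -8, -10, -14  ⇒  Σ = -67
Area = |Σ|/2 = 33.5.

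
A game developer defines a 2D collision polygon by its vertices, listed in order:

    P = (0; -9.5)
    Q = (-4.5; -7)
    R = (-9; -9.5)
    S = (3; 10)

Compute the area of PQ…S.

Apply the surveyor's formula: 2A = Σ (x_i·y_{i+1} − x_{i+1}·y_i), indices taken mod 4.
P→Q: (0)(-7) − (-4.5)(-9.5) = -42.75
Q→R: (-4.5)(-9.5) − (-9)(-7) = -20.25
R→S: (-9)(10) − (3)(-9.5) = -61.5
S→P: (3)(-9.5) − (0)(10) = -28.5
Σ = -153
Area = |Σ|/2 = 76.5.

76.5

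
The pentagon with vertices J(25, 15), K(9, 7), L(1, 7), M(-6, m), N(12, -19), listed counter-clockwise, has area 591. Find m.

-25

Write out the shoelace sum; only the two edges meeting at M involve m:
2·Area = [(1·m − (-6)·7) + ((-6)·(-19) − 12·m)] + 751
       = -11·m + 907 = 1182
⇒ m = -25.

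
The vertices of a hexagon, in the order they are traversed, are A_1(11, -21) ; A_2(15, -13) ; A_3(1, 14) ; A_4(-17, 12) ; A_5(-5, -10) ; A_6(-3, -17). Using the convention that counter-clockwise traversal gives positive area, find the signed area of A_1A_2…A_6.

Σ = (172) + (223) + (250) + (230) + (55) + (250) = 1180
Signed area = Σ/2 = 590 (positive ⇒ counter-clockwise traversal).

590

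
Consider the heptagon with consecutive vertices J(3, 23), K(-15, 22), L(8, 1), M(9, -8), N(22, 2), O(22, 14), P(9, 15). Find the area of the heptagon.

485.5

Cross-terms: 411, -191, -73, 194, 264, 204, 162  ⇒  Σ = 971
Area = |Σ|/2 = 485.5.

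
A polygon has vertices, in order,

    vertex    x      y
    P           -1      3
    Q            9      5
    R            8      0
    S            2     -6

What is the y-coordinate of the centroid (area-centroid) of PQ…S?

7/15

Apply Gauss's area formula. First the cross-terms c_i = x_i·y_{i+1} − x_{i+1}·y_i:
  -32, -40, -48, 0  ⇒  2A = -120, A = -60.
Then Σ (y_i + y_{i+1})·c_i = -168, so ȳ = -168 / (6·(-60)) = 7/15.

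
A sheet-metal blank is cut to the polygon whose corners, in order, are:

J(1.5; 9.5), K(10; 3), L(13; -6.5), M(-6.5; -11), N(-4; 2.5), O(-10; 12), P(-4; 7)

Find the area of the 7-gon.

266.75

Σ = (-90.5) + (-104) + (-185.25) + (-60.25) + (-23) + (-22) + (-48.5) = -533.5
Area = |Σ|/2 = 266.75.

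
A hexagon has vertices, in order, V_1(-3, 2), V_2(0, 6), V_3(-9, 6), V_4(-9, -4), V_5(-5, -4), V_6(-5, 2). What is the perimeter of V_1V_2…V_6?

36

|V_1V_2| = √((3)² + (4)²) = √25 = 5
|V_2V_3| = √((-9)² + (0)²) = √81 = 9
|V_3V_4| = √((0)² + (-10)²) = √100 = 10
|V_4V_5| = √((4)² + (0)²) = √16 = 4
|V_5V_6| = √((0)² + (6)²) = √36 = 6
|V_6V_1| = √((2)² + (0)²) = √4 = 2
Perimeter = 5 + 9 + 10 + 4 + 6 + 2 = 36.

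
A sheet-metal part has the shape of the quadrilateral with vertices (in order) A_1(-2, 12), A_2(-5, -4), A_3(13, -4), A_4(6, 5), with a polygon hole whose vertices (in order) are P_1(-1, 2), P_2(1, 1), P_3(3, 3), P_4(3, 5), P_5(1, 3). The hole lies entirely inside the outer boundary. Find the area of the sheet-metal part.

149.5

Outer boundary:
Apply the shoelace formula: 2A = Σ (x_i·y_{i+1} − x_{i+1}·y_i), indices taken mod 4.
A_1→A_2: (-2)(-4) − (-5)(12) = 68
A_2→A_3: (-5)(-4) − (13)(-4) = 72
A_3→A_4: (13)(5) − (6)(-4) = 89
A_4→A_1: (6)(12) − (-2)(5) = 82
Σ = 311
Area = |Σ|/2 = 155.5.
Hole:
Apply the surveyor's formula: 2A = Σ (x_i·y_{i+1} − x_{i+1}·y_i), indices taken mod 5.
P_1→P_2: (-1)(1) − (1)(2) = -3
P_2→P_3: (1)(3) − (3)(1) = 0
P_3→P_4: (3)(5) − (3)(3) = 6
P_4→P_5: (3)(3) − (1)(5) = 4
P_5→P_1: (1)(2) − (-1)(3) = 5
Σ = 12
Area = |Σ|/2 = 6.
Net area = 155.5 − 6 = 149.5.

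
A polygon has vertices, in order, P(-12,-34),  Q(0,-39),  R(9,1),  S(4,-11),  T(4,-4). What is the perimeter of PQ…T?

108

|PQ| = √((12)² + (-5)²) = √169 = 13
|QR| = √((9)² + (40)²) = √1681 = 41
|RS| = √((-5)² + (-12)²) = √169 = 13
|ST| = √((0)² + (7)²) = √49 = 7
|TP| = √((-16)² + (-30)²) = √1156 = 34
Perimeter = 13 + 41 + 13 + 7 + 34 = 108.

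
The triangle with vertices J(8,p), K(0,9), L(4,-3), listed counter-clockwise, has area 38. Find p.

4

Write out the shoelace sum; only the two edges meeting at J involve p:
2·Area = [(4·p − 8·(-3)) + (8·9 − 0·p)] + -36
       = 4·p + 60 = 76
⇒ p = 4.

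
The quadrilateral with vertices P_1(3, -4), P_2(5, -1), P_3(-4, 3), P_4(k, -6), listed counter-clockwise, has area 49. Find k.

-4

The doubled signed area Σ (x_i y_{i+1} − x_{i+1} y_i) is linear in k.
With k=0 it equals 70; the coefficient of k is -7 (from the two edges through P_4).
So -7·k + 70 = 2·49 = 98 ⇒ k = -4.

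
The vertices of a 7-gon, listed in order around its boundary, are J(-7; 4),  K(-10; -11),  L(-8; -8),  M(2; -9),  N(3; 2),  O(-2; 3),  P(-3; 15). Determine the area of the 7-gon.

Apply the shoelace formula: 2A = Σ (x_i·y_{i+1} − x_{i+1}·y_i), indices taken mod 7.
Σ = (117) + (-8) + (88) + (31) + (13) + (-21) + (93) = 313
Area = |Σ|/2 = 156.5.

156.5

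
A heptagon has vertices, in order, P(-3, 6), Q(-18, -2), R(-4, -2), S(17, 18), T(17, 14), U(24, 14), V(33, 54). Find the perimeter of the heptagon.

|PQ| = √((-15)² + (-8)²) = √289 = 17
|QR| = √((14)² + (0)²) = √196 = 14
|RS| = √((21)² + (20)²) = √841 = 29
|ST| = √((0)² + (-4)²) = √16 = 4
|TU| = √((7)² + (0)²) = √49 = 7
|UV| = √((9)² + (40)²) = √1681 = 41
|VP| = √((-36)² + (-48)²) = √3600 = 60
Perimeter = 17 + 14 + 29 + 4 + 7 + 41 + 60 = 172.

172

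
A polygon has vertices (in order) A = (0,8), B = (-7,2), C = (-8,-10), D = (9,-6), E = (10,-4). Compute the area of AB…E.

192

A→B: (0)(2) − (-7)(8) = 56
B→C: (-7)(-10) − (-8)(2) = 86
C→D: (-8)(-6) − (9)(-10) = 138
D→E: (9)(-4) − (10)(-6) = 24
E→A: (10)(8) − (0)(-4) = 80
Σ = 384
Area = |Σ|/2 = 192.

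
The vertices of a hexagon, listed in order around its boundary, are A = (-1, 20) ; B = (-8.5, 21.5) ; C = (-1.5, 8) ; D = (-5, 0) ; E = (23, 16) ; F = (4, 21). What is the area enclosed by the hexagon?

296.375

Σ = (148.5) + (-35.75) + (40) + (-80) + (419) + (101) = 592.75
Area = |Σ|/2 = 296.375.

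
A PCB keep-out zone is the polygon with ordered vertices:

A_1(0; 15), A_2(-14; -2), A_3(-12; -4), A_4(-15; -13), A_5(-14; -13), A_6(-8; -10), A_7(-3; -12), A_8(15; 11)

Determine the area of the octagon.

412.5

Cross-terms: 210, 32, 96, 13, 36, 66, 147, 225  ⇒  Σ = 825
Area = |Σ|/2 = 412.5.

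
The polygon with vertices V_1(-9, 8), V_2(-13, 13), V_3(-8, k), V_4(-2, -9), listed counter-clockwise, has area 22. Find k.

The doubled signed area Σ (x_i y_{i+1} − x_{i+1} y_i) is linear in k.
With k=0 it equals 66; the coefficient of k is -11 (from the two edges through V_3).
So -11·k + 66 = 2·22 = 44 ⇒ k = 2.

2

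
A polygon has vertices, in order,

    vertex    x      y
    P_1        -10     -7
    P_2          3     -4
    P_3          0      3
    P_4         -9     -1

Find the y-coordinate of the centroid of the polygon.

Apply the surveyor's formula. First the cross-terms c_i = x_i·y_{i+1} − x_{i+1}·y_i:
  61, 9, 27, 53  ⇒  2A = 150, A = 75.
Then Σ (y_i + y_{i+1})·c_i = -1050, so ȳ = -1050 / (6·75) = -7/3.

-7/3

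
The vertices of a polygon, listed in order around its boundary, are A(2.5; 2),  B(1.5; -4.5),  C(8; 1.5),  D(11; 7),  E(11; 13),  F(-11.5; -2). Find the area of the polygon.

119.5

Cross-terms: -14.25, 38.25, 39.5, 66, 127.5, -18  ⇒  Σ = 239
Area = |Σ|/2 = 119.5.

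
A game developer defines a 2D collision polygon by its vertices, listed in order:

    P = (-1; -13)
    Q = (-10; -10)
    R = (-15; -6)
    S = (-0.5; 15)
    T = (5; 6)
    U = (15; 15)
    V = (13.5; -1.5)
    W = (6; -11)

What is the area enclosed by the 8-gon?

492.25

Apply the shoelace formula: 2A = Σ (x_i·y_{i+1} − x_{i+1}·y_i), indices taken mod 8.
P→Q: (-1)(-10) − (-10)(-13) = -120
Q→R: (-10)(-6) − (-15)(-10) = -90
R→S: (-15)(15) − (-0.5)(-6) = -228
S→T: (-0.5)(6) − (5)(15) = -78
T→U: (5)(15) − (15)(6) = -15
U→V: (15)(-1.5) − (13.5)(15) = -225
V→W: (13.5)(-11) − (6)(-1.5) = -139.5
W→P: (6)(-13) − (-1)(-11) = -89
Σ = -984.5
Area = |Σ|/2 = 492.25.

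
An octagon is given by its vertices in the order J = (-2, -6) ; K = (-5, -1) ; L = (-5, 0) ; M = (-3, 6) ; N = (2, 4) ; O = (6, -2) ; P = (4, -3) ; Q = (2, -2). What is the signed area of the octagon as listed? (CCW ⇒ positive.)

Apply Gauss's area formula: 2A = Σ (x_i·y_{i+1} − x_{i+1}·y_i), indices taken mod 8.
Σ = (-28) + (-5) + (-30) + (-24) + (-28) + (-10) + (-2) + (-16) = -143
Signed area = Σ/2 = -71.5 (negative ⇒ clockwise traversal).

-71.5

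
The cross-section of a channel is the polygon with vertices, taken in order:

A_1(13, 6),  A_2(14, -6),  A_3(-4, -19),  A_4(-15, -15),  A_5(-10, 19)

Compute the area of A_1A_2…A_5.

Apply Gauss's area formula: 2A = Σ (x_i·y_{i+1} − x_{i+1}·y_i), indices taken mod 5.
Σ = (-162) + (-290) + (-225) + (-435) + (-307) = -1419
Area = |Σ|/2 = 709.5.

709.5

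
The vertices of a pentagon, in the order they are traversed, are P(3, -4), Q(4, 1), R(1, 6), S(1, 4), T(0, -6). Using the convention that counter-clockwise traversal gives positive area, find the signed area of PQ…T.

Apply the shoelace formula: 2A = Σ (x_i·y_{i+1} − x_{i+1}·y_i), indices taken mod 5.
P→Q: (3)(1) − (4)(-4) = 19
Q→R: (4)(6) − (1)(1) = 23
R→S: (1)(4) − (1)(6) = -2
S→T: (1)(-6) − (0)(4) = -6
T→P: (0)(-4) − (3)(-6) = 18
Σ = 52
Signed area = Σ/2 = 26 (positive ⇒ counter-clockwise traversal).

26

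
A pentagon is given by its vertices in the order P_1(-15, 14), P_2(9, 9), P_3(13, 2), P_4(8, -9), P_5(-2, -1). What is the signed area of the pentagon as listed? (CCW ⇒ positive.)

Apply the shoelace formula: 2A = Σ (x_i·y_{i+1} − x_{i+1}·y_i), indices taken mod 5.
Σ = (-261) + (-99) + (-133) + (-26) + (-43) = -562
Signed area = Σ/2 = -281 (negative ⇒ clockwise traversal).

-281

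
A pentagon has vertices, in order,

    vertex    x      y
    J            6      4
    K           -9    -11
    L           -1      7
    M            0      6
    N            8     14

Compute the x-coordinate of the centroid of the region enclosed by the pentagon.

46/105

Apply the shoelace (surveyor's) formula. First the cross-terms c_i = x_i·y_{i+1} − x_{i+1}·y_i:
  -30, -74, -6, -48, -52  ⇒  2A = -210, A = -105.
Then Σ (x_i + x_{i+1})·c_i = -276, so x̄ = -276 / (6·(-105)) = 46/105.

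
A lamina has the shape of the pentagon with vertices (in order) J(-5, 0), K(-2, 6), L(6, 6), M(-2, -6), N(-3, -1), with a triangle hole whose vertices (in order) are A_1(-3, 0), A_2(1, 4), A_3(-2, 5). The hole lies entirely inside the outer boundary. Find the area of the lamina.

53.5

Outer boundary:
Σ = (-30) + (-48) + (-24) + (-16) + (-5) = -123
Area = |Σ|/2 = 61.5.
Hole:
Apply the shoelace (surveyor's) formula: 2A = Σ (x_i·y_{i+1} − x_{i+1}·y_i), indices taken mod 3.
Cross-terms: -12, 13, 15  ⇒  Σ = 16
Area = |Σ|/2 = 8.
Net area = 61.5 − 8 = 53.5.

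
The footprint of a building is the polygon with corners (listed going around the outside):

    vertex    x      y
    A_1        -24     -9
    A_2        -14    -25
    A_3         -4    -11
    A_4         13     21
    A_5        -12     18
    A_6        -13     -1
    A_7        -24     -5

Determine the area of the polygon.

Apply Gauss's area formula: 2A = Σ (x_i·y_{i+1} − x_{i+1}·y_i), indices taken mod 7.
Cross-terms: 474, 54, 59, 486, 246, 41, 96  ⇒  Σ = 1456
Area = |Σ|/2 = 728.

728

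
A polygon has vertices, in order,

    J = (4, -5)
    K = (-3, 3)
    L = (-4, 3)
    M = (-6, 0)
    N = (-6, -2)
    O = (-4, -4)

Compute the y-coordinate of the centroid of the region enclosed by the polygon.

-61/41

Apply the shoelace (surveyor's) formula. First the cross-terms c_i = x_i·y_{i+1} − x_{i+1}·y_i:
  -3, 3, 18, 12, 16, 36  ⇒  2A = 82, A = 41.
Then Σ (y_i + y_{i+1})·c_i = -366, so ȳ = -366 / (6·41) = -61/41.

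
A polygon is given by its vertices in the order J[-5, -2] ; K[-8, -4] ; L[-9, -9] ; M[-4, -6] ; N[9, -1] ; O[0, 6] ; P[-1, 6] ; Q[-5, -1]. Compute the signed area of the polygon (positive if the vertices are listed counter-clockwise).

106

Apply Gauss's area formula: 2A = Σ (x_i·y_{i+1} − x_{i+1}·y_i), indices taken mod 8.
Σ = (4) + (36) + (18) + (58) + (54) + (6) + (31) + (5) = 212
Signed area = Σ/2 = 106 (positive ⇒ counter-clockwise traversal).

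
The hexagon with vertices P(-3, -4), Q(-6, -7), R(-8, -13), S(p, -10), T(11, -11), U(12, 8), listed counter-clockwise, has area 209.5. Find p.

7

Write out the shoelace sum; only the two edges meeting at S involve p:
2·Area = [((-8)·(-10) − p·(-13)) + (p·(-11) − 11·(-10))] + 215
       = 2·p + 405 = 419
⇒ p = 7.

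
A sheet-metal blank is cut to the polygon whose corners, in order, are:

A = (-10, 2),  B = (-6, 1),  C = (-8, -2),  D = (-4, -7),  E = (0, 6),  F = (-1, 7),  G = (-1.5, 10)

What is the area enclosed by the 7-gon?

74.75

Apply the shoelace formula: 2A = Σ (x_i·y_{i+1} − x_{i+1}·y_i), indices taken mod 7.
Cross-terms: 2, 20, 48, -24, 6, 0.5, 97  ⇒  Σ = 149.5
Area = |Σ|/2 = 74.75.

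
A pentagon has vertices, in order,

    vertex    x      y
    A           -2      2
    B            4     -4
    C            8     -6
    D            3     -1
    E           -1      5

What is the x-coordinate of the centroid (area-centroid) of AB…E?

1.75

Apply the shoelace formula. First the cross-terms c_i = x_i·y_{i+1} − x_{i+1}·y_i:
  0, 8, 10, 14, 8  ⇒  2A = 40, A = 20.
Then Σ (x_i + x_{i+1})·c_i = 210, so x̄ = 210 / (6·20) = 1.75.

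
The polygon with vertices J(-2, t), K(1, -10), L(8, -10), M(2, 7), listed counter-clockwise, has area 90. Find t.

The doubled signed area Σ (x_i y_{i+1} − x_{i+1} y_i) is linear in t.
With t=0 it equals 180; the coefficient of t is 1 (from the two edges through J).
So 1·t + 180 = 2·90 = 180 ⇒ t = 0.

0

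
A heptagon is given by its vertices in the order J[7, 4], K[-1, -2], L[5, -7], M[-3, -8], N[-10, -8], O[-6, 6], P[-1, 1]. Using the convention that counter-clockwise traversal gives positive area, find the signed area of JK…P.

Cross-terms: -10, 17, -61, -56, -108, 0, -11  ⇒  Σ = -229
Signed area = Σ/2 = -114.5 (negative ⇒ clockwise traversal).

-114.5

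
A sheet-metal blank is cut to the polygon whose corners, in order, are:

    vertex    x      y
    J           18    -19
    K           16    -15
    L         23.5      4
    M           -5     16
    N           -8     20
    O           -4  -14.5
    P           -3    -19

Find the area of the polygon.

Σ = (34) + (416.5) + (396) + (28) + (196) + (32.5) + (399) = 1502
Area = |Σ|/2 = 751.

751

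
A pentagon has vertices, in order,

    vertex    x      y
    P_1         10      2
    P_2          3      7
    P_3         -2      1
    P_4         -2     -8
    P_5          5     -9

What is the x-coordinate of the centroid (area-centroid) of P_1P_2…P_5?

Apply the shoelace (surveyor's) formula. First the cross-terms c_i = x_i·y_{i+1} − x_{i+1}·y_i:
  64, 17, 18, 58, 100  ⇒  2A = 257, A = 128.5.
Then Σ (x_i + x_{i+1})·c_i = 2451, so x̄ = 2451 / (6·128.5) = 817/257.

817/257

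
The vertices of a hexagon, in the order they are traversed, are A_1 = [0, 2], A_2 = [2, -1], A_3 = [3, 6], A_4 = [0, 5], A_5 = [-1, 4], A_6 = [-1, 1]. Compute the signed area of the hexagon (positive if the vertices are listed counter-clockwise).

A_1→A_2: (0)(-1) − (2)(2) = -4
A_2→A_3: (2)(6) − (3)(-1) = 15
A_3→A_4: (3)(5) − (0)(6) = 15
A_4→A_5: (0)(4) − (-1)(5) = 5
A_5→A_6: (-1)(1) − (-1)(4) = 3
A_6→A_1: (-1)(2) − (0)(1) = -2
Σ = 32
Signed area = Σ/2 = 16 (positive ⇒ counter-clockwise traversal).

16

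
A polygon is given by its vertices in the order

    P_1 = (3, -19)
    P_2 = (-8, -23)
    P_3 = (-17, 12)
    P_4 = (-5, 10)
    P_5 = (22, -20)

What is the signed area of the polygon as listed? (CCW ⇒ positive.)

-648

Cross-terms: -221, -487, -110, -120, -358  ⇒  Σ = -1296
Signed area = Σ/2 = -648 (negative ⇒ clockwise traversal).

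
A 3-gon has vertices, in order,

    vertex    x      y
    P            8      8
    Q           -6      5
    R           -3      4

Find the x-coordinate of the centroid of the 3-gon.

-1/3

Apply Gauss's area formula. First the cross-terms c_i = x_i·y_{i+1} − x_{i+1}·y_i:
  88, -9, -56  ⇒  2A = 23, A = 11.5.
Then Σ (x_i + x_{i+1})·c_i = -23, so x̄ = -23 / (6·11.5) = -1/3.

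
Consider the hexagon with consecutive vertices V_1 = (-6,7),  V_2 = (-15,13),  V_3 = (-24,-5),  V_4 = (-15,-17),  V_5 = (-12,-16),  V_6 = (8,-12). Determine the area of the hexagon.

Apply the surveyor's formula: 2A = Σ (x_i·y_{i+1} − x_{i+1}·y_i), indices taken mod 6.
V_1→V_2: (-6)(13) − (-15)(7) = 27
V_2→V_3: (-15)(-5) − (-24)(13) = 387
V_3→V_4: (-24)(-17) − (-15)(-5) = 333
V_4→V_5: (-15)(-16) − (-12)(-17) = 36
V_5→V_6: (-12)(-12) − (8)(-16) = 272
V_6→V_1: (8)(7) − (-6)(-12) = -16
Σ = 1039
Area = |Σ|/2 = 519.5.

519.5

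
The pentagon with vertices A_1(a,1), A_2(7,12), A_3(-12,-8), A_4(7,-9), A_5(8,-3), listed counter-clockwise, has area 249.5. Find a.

Write out the shoelace sum; only the two edges meeting at A_1 involve a:
2·Area = [(8·1 − a·(-3)) + (a·12 − 7·1)] + 303
       = 15·a + 304 = 499
⇒ a = 13.

13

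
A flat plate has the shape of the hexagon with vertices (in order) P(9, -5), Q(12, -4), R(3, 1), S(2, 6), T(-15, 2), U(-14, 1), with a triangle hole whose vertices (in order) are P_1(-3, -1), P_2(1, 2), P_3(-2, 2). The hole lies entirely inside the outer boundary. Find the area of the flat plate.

Outer boundary:
Apply the shoelace formula: 2A = Σ (x_i·y_{i+1} − x_{i+1}·y_i), indices taken mod 6.
P→Q: (9)(-4) − (12)(-5) = 24
Q→R: (12)(1) − (3)(-4) = 24
R→S: (3)(6) − (2)(1) = 16
S→T: (2)(2) − (-15)(6) = 94
T→U: (-15)(1) − (-14)(2) = 13
U→P: (-14)(-5) − (9)(1) = 61
Σ = 232
Area = |Σ|/2 = 116.
Hole:
Σ = (-5) + (6) + (8) = 9
Area = |Σ|/2 = 4.5.
Net area = 116 − 4.5 = 111.5.

111.5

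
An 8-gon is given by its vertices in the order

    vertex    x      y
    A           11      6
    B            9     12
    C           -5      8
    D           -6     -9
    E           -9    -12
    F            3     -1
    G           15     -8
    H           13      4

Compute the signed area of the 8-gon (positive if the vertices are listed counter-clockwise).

264

Apply Gauss's area formula: 2A = Σ (x_i·y_{i+1} − x_{i+1}·y_i), indices taken mod 8.
Σ = (78) + (132) + (93) + (-9) + (45) + (-9) + (164) + (34) = 528
Signed area = Σ/2 = 264 (positive ⇒ counter-clockwise traversal).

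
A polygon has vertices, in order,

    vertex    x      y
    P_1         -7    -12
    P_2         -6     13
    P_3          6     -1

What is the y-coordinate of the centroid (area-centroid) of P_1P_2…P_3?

0

Apply the shoelace (surveyor's) formula. First the cross-terms c_i = x_i·y_{i+1} − x_{i+1}·y_i:
  -163, -72, -79  ⇒  2A = -314, A = -157.
Then Σ (y_i + y_{i+1})·c_i = 0, so ȳ = 0 / (6·(-157)) = 0.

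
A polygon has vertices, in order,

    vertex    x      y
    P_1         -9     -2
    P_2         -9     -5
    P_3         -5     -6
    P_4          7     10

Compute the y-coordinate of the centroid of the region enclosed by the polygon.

17/93

Apply Gauss's area formula. First the cross-terms c_i = x_i·y_{i+1} − x_{i+1}·y_i:
  27, 29, -8, 76  ⇒  2A = 124, A = 62.
Then Σ (y_i + y_{i+1})·c_i = 68, so ȳ = 68 / (6·62) = 17/93.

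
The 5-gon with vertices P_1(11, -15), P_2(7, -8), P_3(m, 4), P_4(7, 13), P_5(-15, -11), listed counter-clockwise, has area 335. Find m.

9

Write out the shoelace sum; only the two edges meeting at P_3 involve m:
2·Area = [(7·4 − m·(-8)) + (m·13 − 7·4)] + 481
       = 21·m + 481 = 670
⇒ m = 9.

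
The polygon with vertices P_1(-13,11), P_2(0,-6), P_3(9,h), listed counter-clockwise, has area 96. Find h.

-3

Write out the shoelace sum; only the two edges meeting at P_3 involve h:
2·Area = [(0·h − 9·(-6)) + (9·11 − (-13)·h)] + 78
       = 13·h + 231 = 192
⇒ h = -3.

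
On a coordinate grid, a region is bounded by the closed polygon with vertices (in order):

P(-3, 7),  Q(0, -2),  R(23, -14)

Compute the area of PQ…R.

85.5

Apply the shoelace formula: 2A = Σ (x_i·y_{i+1} − x_{i+1}·y_i), indices taken mod 3.
P→Q: (-3)(-2) − (0)(7) = 6
Q→R: (0)(-14) − (23)(-2) = 46
R→P: (23)(7) − (-3)(-14) = 119
Σ = 171
Area = |Σ|/2 = 85.5.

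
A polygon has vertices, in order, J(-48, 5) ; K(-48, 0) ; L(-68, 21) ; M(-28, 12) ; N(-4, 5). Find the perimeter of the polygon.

|JK| = √((0)² + (-5)²) = √25 = 5
|KL| = √((-20)² + (21)²) = √841 = 29
|LM| = √((40)² + (-9)²) = √1681 = 41
|MN| = √((24)² + (-7)²) = √625 = 25
|NJ| = √((-44)² + (0)²) = √1936 = 44
Perimeter = 5 + 29 + 41 + 25 + 44 = 144.

144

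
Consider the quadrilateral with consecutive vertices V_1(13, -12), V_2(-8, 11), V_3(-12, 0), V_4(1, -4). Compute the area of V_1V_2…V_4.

Apply the surveyor's formula: 2A = Σ (x_i·y_{i+1} − x_{i+1}·y_i), indices taken mod 4.
Σ = (47) + (132) + (48) + (40) = 267
Area = |Σ|/2 = 133.5.

133.5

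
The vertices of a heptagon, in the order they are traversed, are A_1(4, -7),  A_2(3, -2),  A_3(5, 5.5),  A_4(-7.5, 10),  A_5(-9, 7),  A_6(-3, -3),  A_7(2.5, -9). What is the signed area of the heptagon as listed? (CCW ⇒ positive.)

134.625

Apply the surveyor's formula: 2A = Σ (x_i·y_{i+1} − x_{i+1}·y_i), indices taken mod 7.
Σ = (13) + (26.5) + (91.25) + (37.5) + (48) + (34.5) + (18.5) = 269.25
Signed area = Σ/2 = 134.625 (positive ⇒ counter-clockwise traversal).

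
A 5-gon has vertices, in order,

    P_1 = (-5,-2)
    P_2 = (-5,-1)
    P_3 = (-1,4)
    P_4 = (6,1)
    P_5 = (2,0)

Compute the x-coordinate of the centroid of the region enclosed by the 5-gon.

-47/171

Apply the surveyor's formula. First the cross-terms c_i = x_i·y_{i+1} − x_{i+1}·y_i:
  -5, -21, -25, -2, -4  ⇒  2A = -57, A = -28.5.
Then Σ (x_i + x_{i+1})·c_i = 47, so x̄ = 47 / (6·(-28.5)) = -47/171.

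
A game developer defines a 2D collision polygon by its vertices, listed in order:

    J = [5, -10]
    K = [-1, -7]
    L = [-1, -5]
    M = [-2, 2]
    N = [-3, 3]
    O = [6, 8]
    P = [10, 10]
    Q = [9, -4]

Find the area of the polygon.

160.5

Apply the shoelace formula: 2A = Σ (x_i·y_{i+1} − x_{i+1}·y_i), indices taken mod 8.
J→K: (5)(-7) − (-1)(-10) = -45
K→L: (-1)(-5) − (-1)(-7) = -2
L→M: (-1)(2) − (-2)(-5) = -12
M→N: (-2)(3) − (-3)(2) = 0
N→O: (-3)(8) − (6)(3) = -42
O→P: (6)(10) − (10)(8) = -20
P→Q: (10)(-4) − (9)(10) = -130
Q→J: (9)(-10) − (5)(-4) = -70
Σ = -321
Area = |Σ|/2 = 160.5.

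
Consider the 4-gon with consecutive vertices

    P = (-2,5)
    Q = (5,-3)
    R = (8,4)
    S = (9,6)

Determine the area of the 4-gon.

Apply the surveyor's formula: 2A = Σ (x_i·y_{i+1} − x_{i+1}·y_i), indices taken mod 4.
P→Q: (-2)(-3) − (5)(5) = -19
Q→R: (5)(4) − (8)(-3) = 44
R→S: (8)(6) − (9)(4) = 12
S→P: (9)(5) − (-2)(6) = 57
Σ = 94
Area = |Σ|/2 = 47.

47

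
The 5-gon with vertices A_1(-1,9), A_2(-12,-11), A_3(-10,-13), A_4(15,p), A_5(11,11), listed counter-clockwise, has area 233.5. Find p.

Write out the shoelace sum; only the two edges meeting at A_4 involve p:
2·Area = [((-10)·p − 15·(-13)) + (15·11 − 11·p)] + 275
       = -21·p + 635 = 467
⇒ p = 8.

8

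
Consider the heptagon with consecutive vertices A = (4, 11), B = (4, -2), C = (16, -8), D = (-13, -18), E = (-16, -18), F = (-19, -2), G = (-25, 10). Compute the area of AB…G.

681.5

Apply the shoelace (surveyor's) formula: 2A = Σ (x_i·y_{i+1} − x_{i+1}·y_i), indices taken mod 7.
Σ = (-52) + (0) + (-392) + (-54) + (-310) + (-240) + (-315) = -1363
Area = |Σ|/2 = 681.5.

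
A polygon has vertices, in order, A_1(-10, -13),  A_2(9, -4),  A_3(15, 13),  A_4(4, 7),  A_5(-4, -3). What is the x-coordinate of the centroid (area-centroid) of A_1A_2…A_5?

958/255

Apply the surveyor's formula. First the cross-terms c_i = x_i·y_{i+1} − x_{i+1}·y_i:
  157, 177, 53, 16, 22  ⇒  2A = 425, A = 212.5.
Then Σ (x_i + x_{i+1})·c_i = 4790, so x̄ = 4790 / (6·212.5) = 958/255.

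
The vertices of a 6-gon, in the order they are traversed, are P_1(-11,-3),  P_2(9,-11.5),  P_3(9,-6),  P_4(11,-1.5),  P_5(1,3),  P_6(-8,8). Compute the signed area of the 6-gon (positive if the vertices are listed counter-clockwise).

Apply the shoelace (surveyor's) formula: 2A = Σ (x_i·y_{i+1} − x_{i+1}·y_i), indices taken mod 6.
Σ = (153.5) + (49.5) + (52.5) + (34.5) + (32) + (112) = 434
Signed area = Σ/2 = 217 (positive ⇒ counter-clockwise traversal).

217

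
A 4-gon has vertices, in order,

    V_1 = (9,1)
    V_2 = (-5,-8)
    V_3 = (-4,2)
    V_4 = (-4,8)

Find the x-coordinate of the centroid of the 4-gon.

Apply the shoelace formula. First the cross-terms c_i = x_i·y_{i+1} − x_{i+1}·y_i:
  -67, -42, -24, -76  ⇒  2A = -209, A = -104.5.
Then Σ (x_i + x_{i+1})·c_i = -78, so x̄ = -78 / (6·(-104.5)) = 26/209.

26/209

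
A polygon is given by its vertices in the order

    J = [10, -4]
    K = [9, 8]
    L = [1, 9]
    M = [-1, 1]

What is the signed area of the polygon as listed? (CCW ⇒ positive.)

96.5

Cross-terms: 116, 73, 10, -6  ⇒  Σ = 193
Signed area = Σ/2 = 96.5 (positive ⇒ counter-clockwise traversal).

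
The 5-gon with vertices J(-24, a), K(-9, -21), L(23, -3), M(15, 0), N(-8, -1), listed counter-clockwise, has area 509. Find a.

Write out the shoelace sum; only the two edges meeting at J involve a:
2·Area = [((-8)·a − (-24)·(-1)) + ((-24)·(-21) − (-9)·a)] + 540
       = 1·a + 1020 = 1018
⇒ a = -2.

-2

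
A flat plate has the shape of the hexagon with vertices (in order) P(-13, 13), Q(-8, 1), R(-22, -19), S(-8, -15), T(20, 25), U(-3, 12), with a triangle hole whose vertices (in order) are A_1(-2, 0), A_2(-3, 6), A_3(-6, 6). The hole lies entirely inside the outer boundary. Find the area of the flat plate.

Outer boundary:
Apply the shoelace formula: 2A = Σ (x_i·y_{i+1} − x_{i+1}·y_i), indices taken mod 6.
P→Q: (-13)(1) − (-8)(13) = 91
Q→R: (-8)(-19) − (-22)(1) = 174
R→S: (-22)(-15) − (-8)(-19) = 178
S→T: (-8)(25) − (20)(-15) = 100
T→U: (20)(12) − (-3)(25) = 315
U→P: (-3)(13) − (-13)(12) = 117
Σ = 975
Area = |Σ|/2 = 487.5.
Hole:
Cross-terms: -12, 18, 12  ⇒  Σ = 18
Area = |Σ|/2 = 9.
Net area = 487.5 − 9 = 478.5.

478.5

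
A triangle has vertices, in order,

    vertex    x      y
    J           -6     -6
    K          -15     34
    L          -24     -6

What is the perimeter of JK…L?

100

|JK| = √((-9)² + (40)²) = √1681 = 41
|KL| = √((-9)² + (-40)²) = √1681 = 41
|LJ| = √((18)² + (0)²) = √324 = 18
Perimeter = 41 + 41 + 18 = 100.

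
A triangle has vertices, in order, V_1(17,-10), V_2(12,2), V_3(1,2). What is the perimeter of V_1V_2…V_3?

|V_1V_2| = √((-5)² + (12)²) = √169 = 13
|V_2V_3| = √((-11)² + (0)²) = √121 = 11
|V_3V_1| = √((16)² + (-12)²) = √400 = 20
Perimeter = 13 + 11 + 20 = 44.

44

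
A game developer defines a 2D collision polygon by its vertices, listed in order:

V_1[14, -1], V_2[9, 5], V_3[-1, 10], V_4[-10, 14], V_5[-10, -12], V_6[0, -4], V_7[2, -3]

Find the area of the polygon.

Σ = (79) + (95) + (86) + (260) + (40) + (8) + (40) = 608
Area = |Σ|/2 = 304.

304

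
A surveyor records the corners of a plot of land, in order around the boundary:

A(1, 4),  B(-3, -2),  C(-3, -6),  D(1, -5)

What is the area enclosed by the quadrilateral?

26

Cross-terms: 10, 12, 21, 9  ⇒  Σ = 52
Area = |Σ|/2 = 26.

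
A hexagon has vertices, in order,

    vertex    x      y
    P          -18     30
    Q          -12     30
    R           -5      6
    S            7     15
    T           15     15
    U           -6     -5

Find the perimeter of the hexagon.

120

|PQ| = √((6)² + (0)²) = √36 = 6
|QR| = √((7)² + (-24)²) = √625 = 25
|RS| = √((12)² + (9)²) = √225 = 15
|ST| = √((8)² + (0)²) = √64 = 8
|TU| = √((-21)² + (-20)²) = √841 = 29
|UP| = √((-12)² + (35)²) = √1369 = 37
Perimeter = 6 + 25 + 15 + 8 + 29 + 37 = 120.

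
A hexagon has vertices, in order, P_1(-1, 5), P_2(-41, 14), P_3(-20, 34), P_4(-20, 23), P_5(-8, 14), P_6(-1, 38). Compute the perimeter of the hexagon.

|P_1P_2| = √((-40)² + (9)²) = √1681 = 41
|P_2P_3| = √((21)² + (20)²) = √841 = 29
|P_3P_4| = √((0)² + (-11)²) = √121 = 11
|P_4P_5| = √((12)² + (-9)²) = √225 = 15
|P_5P_6| = √((7)² + (24)²) = √625 = 25
|P_6P_1| = √((0)² + (-33)²) = √1089 = 33
Perimeter = 41 + 29 + 11 + 15 + 25 + 33 = 154.

154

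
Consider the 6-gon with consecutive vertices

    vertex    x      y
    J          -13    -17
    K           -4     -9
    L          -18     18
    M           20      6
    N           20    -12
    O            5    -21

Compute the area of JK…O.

J→K: (-13)(-9) − (-4)(-17) = 49
K→L: (-4)(18) − (-18)(-9) = -234
L→M: (-18)(6) − (20)(18) = -468
M→N: (20)(-12) − (20)(6) = -360
N→O: (20)(-21) − (5)(-12) = -360
O→J: (5)(-17) − (-13)(-21) = -358
Σ = -1731
Area = |Σ|/2 = 865.5.

865.5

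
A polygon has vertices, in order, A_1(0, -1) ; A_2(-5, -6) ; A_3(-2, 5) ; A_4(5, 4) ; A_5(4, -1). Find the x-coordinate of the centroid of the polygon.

1/15

Apply the surveyor's formula. First the cross-terms c_i = x_i·y_{i+1} − x_{i+1}·y_i:
  -5, -37, -33, -21, -4  ⇒  2A = -100, A = -50.
Then Σ (x_i + x_{i+1})·c_i = -20, so x̄ = -20 / (6·(-50)) = 1/15.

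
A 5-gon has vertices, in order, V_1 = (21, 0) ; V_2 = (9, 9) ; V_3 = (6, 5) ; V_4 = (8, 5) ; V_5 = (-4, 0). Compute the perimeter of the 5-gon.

60

|V_1V_2| = √((-12)² + (9)²) = √225 = 15
|V_2V_3| = √((-3)² + (-4)²) = √25 = 5
|V_3V_4| = √((2)² + (0)²) = √4 = 2
|V_4V_5| = √((-12)² + (-5)²) = √169 = 13
|V_5V_1| = √((25)² + (0)²) = √625 = 25
Perimeter = 15 + 5 + 2 + 13 + 25 = 60.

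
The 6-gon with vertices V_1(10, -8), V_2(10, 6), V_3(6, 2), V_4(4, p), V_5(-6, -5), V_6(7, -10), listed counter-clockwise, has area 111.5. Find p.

-1

Write out the shoelace sum; only the two edges meeting at V_4 involve p:
2·Area = [(6·p − 4·2) + (4·(-5) − (-6)·p)] + 263
       = 12·p + 235 = 223
⇒ p = -1.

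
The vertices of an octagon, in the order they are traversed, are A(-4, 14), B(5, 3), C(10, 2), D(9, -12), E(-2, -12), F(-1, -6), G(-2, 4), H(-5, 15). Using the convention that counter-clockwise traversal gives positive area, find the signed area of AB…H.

Apply the shoelace formula: 2A = Σ (x_i·y_{i+1} − x_{i+1}·y_i), indices taken mod 8.
Σ = (-82) + (-20) + (-138) + (-132) + (0) + (-16) + (-10) + (-10) = -408
Signed area = Σ/2 = -204 (negative ⇒ clockwise traversal).

-204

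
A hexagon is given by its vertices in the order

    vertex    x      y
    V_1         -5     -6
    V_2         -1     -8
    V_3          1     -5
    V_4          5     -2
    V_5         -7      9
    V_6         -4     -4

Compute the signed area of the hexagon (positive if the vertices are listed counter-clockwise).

Apply the shoelace (surveyor's) formula: 2A = Σ (x_i·y_{i+1} − x_{i+1}·y_i), indices taken mod 6.
Σ = (34) + (13) + (23) + (31) + (64) + (4) = 169
Signed area = Σ/2 = 84.5 (positive ⇒ counter-clockwise traversal).

84.5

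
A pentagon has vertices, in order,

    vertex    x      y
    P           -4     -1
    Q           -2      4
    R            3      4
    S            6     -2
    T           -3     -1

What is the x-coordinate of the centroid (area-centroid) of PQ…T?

211/243

Apply Gauss's area formula. First the cross-terms c_i = x_i·y_{i+1} − x_{i+1}·y_i:
  -18, -20, -30, -12, -1  ⇒  2A = -81, A = -40.5.
Then Σ (x_i + x_{i+1})·c_i = -211, so x̄ = -211 / (6·(-40.5)) = 211/243.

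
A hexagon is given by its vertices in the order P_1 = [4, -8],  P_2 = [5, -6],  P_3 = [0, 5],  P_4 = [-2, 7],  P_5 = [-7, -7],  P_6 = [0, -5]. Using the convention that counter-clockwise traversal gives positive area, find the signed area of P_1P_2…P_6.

Cross-terms: 16, 25, 10, 63, 35, 20  ⇒  Σ = 169
Signed area = Σ/2 = 84.5 (positive ⇒ counter-clockwise traversal).

84.5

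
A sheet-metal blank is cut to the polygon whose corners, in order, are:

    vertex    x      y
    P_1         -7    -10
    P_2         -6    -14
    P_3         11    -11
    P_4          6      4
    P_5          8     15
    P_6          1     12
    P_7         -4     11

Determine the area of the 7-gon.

341.5

Apply the shoelace (surveyor's) formula: 2A = Σ (x_i·y_{i+1} − x_{i+1}·y_i), indices taken mod 7.
Σ = (38) + (220) + (110) + (58) + (81) + (59) + (117) = 683
Area = |Σ|/2 = 341.5.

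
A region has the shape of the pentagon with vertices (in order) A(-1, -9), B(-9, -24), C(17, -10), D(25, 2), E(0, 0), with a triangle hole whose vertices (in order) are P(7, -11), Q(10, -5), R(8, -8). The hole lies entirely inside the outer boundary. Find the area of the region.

361

Outer boundary:
Apply the shoelace (surveyor's) formula: 2A = Σ (x_i·y_{i+1} − x_{i+1}·y_i), indices taken mod 5.
Σ = (-57) + (498) + (284) + (0) + (0) = 725
Area = |Σ|/2 = 362.5.
Hole:
Apply the shoelace (surveyor's) formula: 2A = Σ (x_i·y_{i+1} − x_{i+1}·y_i), indices taken mod 3.
Cross-terms: 75, -40, -32  ⇒  Σ = 3
Area = |Σ|/2 = 1.5.
Net area = 362.5 − 1.5 = 361.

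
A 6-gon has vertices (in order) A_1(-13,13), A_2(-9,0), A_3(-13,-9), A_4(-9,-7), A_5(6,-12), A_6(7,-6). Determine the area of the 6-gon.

Apply the surveyor's formula: 2A = Σ (x_i·y_{i+1} − x_{i+1}·y_i), indices taken mod 6.
Σ = (117) + (81) + (10) + (150) + (48) + (13) = 419
Area = |Σ|/2 = 209.5.

209.5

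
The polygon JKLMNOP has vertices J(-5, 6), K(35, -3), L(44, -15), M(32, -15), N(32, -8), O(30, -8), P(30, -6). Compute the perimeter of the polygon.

116

|JK| = √((40)² + (-9)²) = √1681 = 41
|KL| = √((9)² + (-12)²) = √225 = 15
|LM| = √((-12)² + (0)²) = √144 = 12
|MN| = √((0)² + (7)²) = √49 = 7
|NO| = √((-2)² + (0)²) = √4 = 2
|OP| = √((0)² + (2)²) = √4 = 2
|PJ| = √((-35)² + (12)²) = √1369 = 37
Perimeter = 41 + 15 + 12 + 7 + 2 + 2 + 37 = 116.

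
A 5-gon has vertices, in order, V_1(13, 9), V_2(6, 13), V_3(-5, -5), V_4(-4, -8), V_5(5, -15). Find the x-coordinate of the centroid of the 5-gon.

Apply the shoelace formula. First the cross-terms c_i = x_i·y_{i+1} − x_{i+1}·y_i:
  115, 35, 20, 100, 240  ⇒  2A = 510, A = 255.
Then Σ (x_i + x_{i+1})·c_i = 6460, so x̄ = 6460 / (6·255) = 38/9.

38/9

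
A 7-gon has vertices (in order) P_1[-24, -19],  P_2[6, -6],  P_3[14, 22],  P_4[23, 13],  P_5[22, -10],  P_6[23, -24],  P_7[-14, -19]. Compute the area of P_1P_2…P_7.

Apply the shoelace formula: 2A = Σ (x_i·y_{i+1} − x_{i+1}·y_i), indices taken mod 7.
Σ = (258) + (216) + (-324) + (-516) + (-298) + (-773) + (-190) = -1627
Area = |Σ|/2 = 813.5.

813.5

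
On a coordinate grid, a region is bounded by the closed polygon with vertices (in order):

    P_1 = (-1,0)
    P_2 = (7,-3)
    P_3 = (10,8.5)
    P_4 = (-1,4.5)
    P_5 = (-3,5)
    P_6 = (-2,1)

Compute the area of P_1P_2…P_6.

Cross-terms: 3, 89.5, 53.5, 8.5, 7, 1  ⇒  Σ = 162.5
Area = |Σ|/2 = 81.25.

81.25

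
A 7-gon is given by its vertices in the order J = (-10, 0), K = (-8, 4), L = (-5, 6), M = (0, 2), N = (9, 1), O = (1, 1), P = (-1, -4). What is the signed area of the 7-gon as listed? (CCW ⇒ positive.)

-65.5

Apply the shoelace (surveyor's) formula: 2A = Σ (x_i·y_{i+1} − x_{i+1}·y_i), indices taken mod 7.
Σ = (-40) + (-28) + (-10) + (-18) + (8) + (-3) + (-40) = -131
Signed area = Σ/2 = -65.5 (negative ⇒ clockwise traversal).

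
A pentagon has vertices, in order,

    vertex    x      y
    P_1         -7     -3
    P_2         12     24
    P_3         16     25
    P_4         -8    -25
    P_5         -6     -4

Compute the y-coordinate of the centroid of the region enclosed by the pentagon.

283/136

Apply Gauss's area formula. First the cross-terms c_i = x_i·y_{i+1} − x_{i+1}·y_i:
  -132, -84, -200, -118, -10  ⇒  2A = -544, A = -272.
Then Σ (y_i + y_{i+1})·c_i = -3396, so ȳ = -3396 / (6·(-272)) = 283/136.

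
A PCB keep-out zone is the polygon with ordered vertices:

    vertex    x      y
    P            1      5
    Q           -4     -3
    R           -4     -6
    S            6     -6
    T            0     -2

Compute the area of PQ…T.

Apply the shoelace formula: 2A = Σ (x_i·y_{i+1} − x_{i+1}·y_i), indices taken mod 5.
Σ = (17) + (12) + (60) + (-12) + (2) = 79
Area = |Σ|/2 = 39.5.

39.5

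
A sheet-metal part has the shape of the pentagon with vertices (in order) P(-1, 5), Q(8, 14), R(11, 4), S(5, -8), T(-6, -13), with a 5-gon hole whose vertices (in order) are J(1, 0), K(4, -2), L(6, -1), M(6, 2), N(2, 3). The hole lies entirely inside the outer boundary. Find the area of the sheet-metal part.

202.5

Outer boundary:
Apply Gauss's area formula: 2A = Σ (x_i·y_{i+1} − x_{i+1}·y_i), indices taken mod 5.
Σ = (-54) + (-122) + (-108) + (-113) + (-43) = -440
Area = |Σ|/2 = 220.
Hole:
J→K: (1)(-2) − (4)(0) = -2
K→L: (4)(-1) − (6)(-2) = 8
L→M: (6)(2) − (6)(-1) = 18
M→N: (6)(3) − (2)(2) = 14
N→J: (2)(0) − (1)(3) = -3
Σ = 35
Area = |Σ|/2 = 17.5.
Net area = 220 − 17.5 = 202.5.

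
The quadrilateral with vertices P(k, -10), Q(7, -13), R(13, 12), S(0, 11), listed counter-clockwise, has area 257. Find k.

Write out the shoelace sum; only the two edges meeting at P involve k:
2·Area = [(0·(-10) − k·11) + (k·(-13) − 7·(-10))] + 396
       = -24·k + 466 = 514
⇒ k = -2.

-2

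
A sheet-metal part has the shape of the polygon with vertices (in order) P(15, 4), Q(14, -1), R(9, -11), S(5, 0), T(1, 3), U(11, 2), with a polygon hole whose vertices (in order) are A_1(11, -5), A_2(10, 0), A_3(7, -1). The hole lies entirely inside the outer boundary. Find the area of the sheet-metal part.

73.5

Outer boundary:
Apply the surveyor's formula: 2A = Σ (x_i·y_{i+1} − x_{i+1}·y_i), indices taken mod 6.
Σ = (-71) + (-145) + (55) + (15) + (-31) + (14) = -163
Area = |Σ|/2 = 81.5.
Hole:
Cross-terms: 50, -10, -24  ⇒  Σ = 16
Area = |Σ|/2 = 8.
Net area = 81.5 − 8 = 73.5.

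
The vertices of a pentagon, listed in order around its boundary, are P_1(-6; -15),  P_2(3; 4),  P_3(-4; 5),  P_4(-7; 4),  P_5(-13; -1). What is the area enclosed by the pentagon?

159.5

Apply the shoelace (surveyor's) formula: 2A = Σ (x_i·y_{i+1} − x_{i+1}·y_i), indices taken mod 5.
Σ = (21) + (31) + (19) + (59) + (189) = 319
Area = |Σ|/2 = 159.5.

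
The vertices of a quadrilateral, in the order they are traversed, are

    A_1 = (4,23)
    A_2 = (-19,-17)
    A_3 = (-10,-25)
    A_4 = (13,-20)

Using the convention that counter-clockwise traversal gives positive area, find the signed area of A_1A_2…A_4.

789

Apply the shoelace (surveyor's) formula: 2A = Σ (x_i·y_{i+1} − x_{i+1}·y_i), indices taken mod 4.
Σ = (369) + (305) + (525) + (379) = 1578
Signed area = Σ/2 = 789 (positive ⇒ counter-clockwise traversal).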